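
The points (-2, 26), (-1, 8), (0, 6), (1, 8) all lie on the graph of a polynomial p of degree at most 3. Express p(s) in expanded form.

Using the Lagrange interpolation formula with nodes -2, -1, 0, 1:
  L_0(s) = (s + 1)s(s - 1) / -6
  L_1(s) = (s + 2)s(s - 1) / 2
  L_2(s) = (s + 2)(s + 1)(s - 1) / -2
  L_3(s) = (s + 2)(s + 1)s / 6
Then p(s) = 26·L_0(s) + 8·L_1(s) + 6·L_2(s) + 8·L_3(s).
Expanding and collecting terms gives p(s) = -2s^3 + 2s^2 + 2s + 6.
Check: p(-2) = 26. ✓

p(s) = -2s^3 + 2s^2 + 2s + 6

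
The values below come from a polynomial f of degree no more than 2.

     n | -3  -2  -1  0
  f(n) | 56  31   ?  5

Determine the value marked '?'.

The 3 known points determine the degree-2 polynomial uniquely.
Write f(n) = an^2 + bn + c. Substituting each data point gives a linear system:
  9a - 3b + c = 56
  4a - 2b + c = 31
  c = 5
Solving the system yields a = 4, b = -5, c = 5.
So f(n) = 4n² - 5n + 5.
Then f(-1) = 14.

14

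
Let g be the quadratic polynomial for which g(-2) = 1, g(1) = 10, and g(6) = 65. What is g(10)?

Write g(x) = ax^2 + bx + c. Substituting each data point gives a linear system:
  4a - 2b + c = 1
  a + b + c = 10
  36a + 6b + c = 65
Solving the system yields a = 1, b = 4, c = 5.
So g(x) = x^2 + 4x + 5.
Then g(10) = 145.

145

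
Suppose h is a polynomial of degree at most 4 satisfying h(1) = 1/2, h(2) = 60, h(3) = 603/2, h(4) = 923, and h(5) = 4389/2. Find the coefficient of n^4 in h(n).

Write h(n) = an^4 + bn^3 + cn^2 + dn + e. Substituting each data point gives a linear system:
  a + b + c + d + e = 1/2
  16a + 8b + 4c + 2d + e = 60
  81a + 27b + 9c + 3d + e = 603/2
  256a + 64b + 16c + 4d + e = 923
  625a + 125b + 25c + 5d + e = 4389/2
Solving the system yields a = 3, b = 3, c = -2, d = -1/2, e = -3.
So h(n) = 3n^4 + 3n^3 - 2n^2 - (1/2)n - 3.
The leading coefficient is 3.

3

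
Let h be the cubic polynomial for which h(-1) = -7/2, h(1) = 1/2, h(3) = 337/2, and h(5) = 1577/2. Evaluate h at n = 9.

Using the Lagrange interpolation formula with nodes -1, 1, 3, 5:
  L_0(n) = (n - 1)(n - 3)(n - 5) / -48
  L_1(n) = (n + 1)(n - 3)(n - 5) / 16
  L_2(n) = (n + 1)(n - 1)(n - 5) / -16
  L_3(n) = (n + 1)(n - 1)(n - 3) / 48
Then h(n) = -7/2·L_0(n) + 1/2·L_1(n) + 337/2·L_2(n) + 1577/2·L_3(n).
Expanding and collecting terms gives h(n) = 6n^3 + (5/2)n^2 - 4n - 4.
Evaluating at n = 9: h(9) = 9073/2.

9073/2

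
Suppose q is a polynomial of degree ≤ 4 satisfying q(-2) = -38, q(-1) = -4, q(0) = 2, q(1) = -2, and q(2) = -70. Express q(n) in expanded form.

Write q(n) = an^4 + bn^3 + cn^2 + dn + e. Substituting each data point gives a linear system:
  16a - 8b + 4c - 2d + e = -38
  a - b + c - d + e = -4
  e = 2
  a + b + c + d + e = -2
  16a + 8b + 4c + 2d + e = -70
Solving the system yields a = -3, b = -3, c = -2, d = 4, e = 2.
So q(n) = -3n^4 - 3n^3 - 2n^2 + 4n + 2.
Check: q(1) = -2. ✓

q(n) = -3n^4 - 3n^3 - 2n^2 + 4n + 2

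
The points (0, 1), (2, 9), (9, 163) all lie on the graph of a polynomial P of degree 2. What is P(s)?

Using the Lagrange interpolation formula with nodes 0, 2, 9:
  L_0(s) = (s - 2)(s - 9) / 18
  L_1(s) = s(s - 9) / -14
  L_2(s) = s(s - 2) / 63
Then P(s) = 1·L_0(s) + 9·L_1(s) + 163·L_2(s).
Expanding and collecting terms gives P(s) = 2s^2 + 1.
Check: P(2) = 9. ✓

P(s) = 2s^2 + 1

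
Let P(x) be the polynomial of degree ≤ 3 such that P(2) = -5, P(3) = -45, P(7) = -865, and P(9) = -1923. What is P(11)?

-3605

Write P(x) = ax^3 + bx^2 + cx + d. Substituting each data point gives a linear system:
  8a + 4b + 2c + d = -5
  27a + 9b + 3c + d = -45
  343a + 49b + 7c + d = -865
  729a + 81b + 9c + d = -1923
Solving the system yields a = -3, b = 3, c = 2, d = 3.
So P(x) = -3x³ + 3x² + 2x + 3.
Then P(11) = -3605.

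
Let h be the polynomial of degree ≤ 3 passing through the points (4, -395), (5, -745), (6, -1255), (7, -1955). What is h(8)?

-2875

Using the Lagrange interpolation formula with nodes 4, 5, 6, 7:
  L_0(t) = (t - 5)(t - 6)(t - 7) / -6
  L_1(t) = (t - 4)(t - 6)(t - 7) / 2
  L_2(t) = (t - 4)(t - 5)(t - 7) / -2
  L_3(t) = (t - 4)(t - 5)(t - 6) / 6
Then h(t) = -395·L_0(t) - 745·L_1(t) - 1255·L_2(t) - 1955·L_3(t).
Expanding and collecting terms gives h(t) = -5t^3 - 5t^2 + 5.
Evaluating at t = 8: h(8) = -2875.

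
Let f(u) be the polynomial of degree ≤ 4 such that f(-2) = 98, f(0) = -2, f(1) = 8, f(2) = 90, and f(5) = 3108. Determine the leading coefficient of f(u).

Write f(u) = au^4 + bu^3 + cu^2 + du + e. Substituting each data point gives a linear system:
  16a - 8b + 4c - 2d + e = 98
  e = -2
  a + b + c + d + e = 8
  16a + 8b + 4c + 2d + e = 90
  625a + 125b + 25c + 5d + e = 3108
Solving the system yields a = 5, b = -1, c = 4, d = 2, e = -2.
So f(u) = 5u^4 - u^3 + 4u^2 + 2u - 2.
The leading coefficient is 5.

5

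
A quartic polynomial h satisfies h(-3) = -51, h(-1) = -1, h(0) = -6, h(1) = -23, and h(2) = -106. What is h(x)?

Using the Lagrange interpolation formula with nodes -3, -1, 0, 1, 2:
  L_0(x) = (x + 1)x(x - 1)(x - 2) / 120
  L_1(x) = (x + 3)x(x - 1)(x - 2) / -12
  L_2(x) = (x + 3)(x + 1)(x - 1)(x - 2) / 6
  L_3(x) = (x + 3)(x + 1)x(x - 2) / -8
  L_4(x) = (x + 3)(x + 1)x(x - 1) / 30
Then h(x) = -51·L_0(x) - 1·L_1(x) - 6·L_2(x) - 23·L_3(x) - 106·L_4(x).
Expanding and collecting terms gives h(x) = -2x⁴ - 5x³ - 4x² - 6x - 6.
Check: h(-1) = -1. ✓

h(x) = -2x^4 - 5x^3 - 4x^2 - 6x - 6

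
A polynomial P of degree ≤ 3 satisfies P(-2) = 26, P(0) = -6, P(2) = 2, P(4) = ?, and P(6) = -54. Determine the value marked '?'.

The 4 known points determine the degree-3 polynomial uniquely.
Write P(u) = au^3 + bu^2 + cu + d. Substituting each data point gives a linear system:
  -8a + 4b - 2c + d = 26
  d = -6
  8a + 4b + 2c + d = 2
  216a + 36b + 6c + d = -54
Solving the system yields a = -1, b = 5, c = -2, d = -6.
So P(u) = -u^3 + 5u^2 - 2u - 6.
Then P(4) = 2.

2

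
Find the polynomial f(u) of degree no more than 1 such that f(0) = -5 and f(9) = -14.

f(u) = -u - 5

Using the Lagrange interpolation formula with nodes 0, 9:
  L_0(u) = (u - 9) / -9
  L_1(u) = u / 9
Then f(u) = -5·L_0(u) - 14·L_1(u).
Expanding and collecting terms gives f(u) = -u - 5.
Check: f(0) = -5. ✓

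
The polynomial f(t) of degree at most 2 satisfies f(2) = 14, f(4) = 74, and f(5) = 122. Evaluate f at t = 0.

2

Using the Lagrange interpolation formula with nodes 2, 4, 5:
  L_0(t) = (t - 4)(t - 5) / 6
  L_1(t) = (t - 2)(t - 5) / -2
  L_2(t) = (t - 2)(t - 4) / 3
Then f(t) = 14·L_0(t) + 74·L_1(t) + 122·L_2(t).
Expanding and collecting terms gives f(t) = 6t^2 - 6t + 2.
Evaluating at t = 0: f(0) = 2.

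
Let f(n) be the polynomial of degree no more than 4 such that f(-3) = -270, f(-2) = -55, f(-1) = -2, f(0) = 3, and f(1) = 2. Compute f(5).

-1742

Write f(n) = an^4 + bn^3 + cn^2 + dn + e. Substituting each data point gives a linear system:
  81a - 27b + 9c - 3d + e = -270
  16a - 8b + 4c - 2d + e = -55
  a - b + c - d + e = -2
  e = 3
  a + b + c + d + e = 2
Solving the system yields a = -3, b = 1, c = 0, d = 1, e = 3.
So f(n) = -3n^4 + n^3 + n + 3.
Then f(5) = -1742.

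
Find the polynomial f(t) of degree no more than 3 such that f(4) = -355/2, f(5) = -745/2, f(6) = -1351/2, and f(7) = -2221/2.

Using the Lagrange interpolation formula with nodes 4, 5, 6, 7:
  L_0(t) = (t - 5)(t - 6)(t - 7) / -6
  L_1(t) = (t - 4)(t - 6)(t - 7) / 2
  L_2(t) = (t - 4)(t - 5)(t - 7) / -2
  L_3(t) = (t - 4)(t - 5)(t - 6) / 6
Then f(t) = -355/2·L_0(t) - 745/2·L_1(t) - 1351/2·L_2(t) - 2221/2·L_3(t).
Expanding and collecting terms gives f(t) = -4t³ + 6t² - 5t + 5/2.
Check: f(4) = -355/2. ✓

f(t) = -4t^3 + 6t^2 - 5t + 5/2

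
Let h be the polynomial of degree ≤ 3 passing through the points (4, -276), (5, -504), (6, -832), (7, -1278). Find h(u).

h(u) = -3u^3 - 5u^2 - 4

Using the Lagrange interpolation formula with nodes 4, 5, 6, 7:
  L_0(u) = (u - 5)(u - 6)(u - 7) / -6
  L_1(u) = (u - 4)(u - 6)(u - 7) / 2
  L_2(u) = (u - 4)(u - 5)(u - 7) / -2
  L_3(u) = (u - 4)(u - 5)(u - 6) / 6
Then h(u) = -276·L_0(u) - 504·L_1(u) - 832·L_2(u) - 1278·L_3(u).
Expanding and collecting terms gives h(u) = -3u^3 - 5u^2 - 4.
Check: h(7) = -1278. ✓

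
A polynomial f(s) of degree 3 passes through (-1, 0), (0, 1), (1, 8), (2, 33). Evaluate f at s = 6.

Using the Lagrange interpolation formula with nodes -1, 0, 1, 2:
  L_0(s) = s(s - 1)(s - 2) / -6
  L_1(s) = (s + 1)(s - 1)(s - 2) / 2
  L_2(s) = (s + 1)s(s - 2) / -2
  L_3(s) = (s + 1)s(s - 1) / 6
Then f(s) = 0·L_0(s) + 1·L_1(s) + 8·L_2(s) + 33·L_3(s).
Expanding and collecting terms gives f(s) = 2s^3 + 3s^2 + 2s + 1.
Evaluating at s = 6: f(6) = 553.

553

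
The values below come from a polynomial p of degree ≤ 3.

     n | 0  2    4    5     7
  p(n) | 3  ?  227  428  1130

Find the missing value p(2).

The 4 known points determine the degree-3 polynomial uniquely.
Write p(n) = an^3 + bn^2 + cn + d. Substituting each data point gives a linear system:
  d = 3
  64a + 16b + 4c + d = 227
  125a + 25b + 5c + d = 428
  343a + 49b + 7c + d = 1130
Solving the system yields a = 3, b = 2, c = 0, d = 3.
So p(n) = 3n³ + 2n² + 3.
Then p(2) = 35.

35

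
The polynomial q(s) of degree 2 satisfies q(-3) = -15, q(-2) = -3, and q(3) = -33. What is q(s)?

Write q(s) = as^2 + bs + c. Substituting each data point gives a linear system:
  9a - 3b + c = -15
  4a - 2b + c = -3
  9a + 3b + c = -33
Solving the system yields a = -3, b = -3, c = 3.
So q(s) = -3s^2 - 3s + 3.
Check: q(3) = -33. ✓

q(s) = -3s^2 - 3s + 3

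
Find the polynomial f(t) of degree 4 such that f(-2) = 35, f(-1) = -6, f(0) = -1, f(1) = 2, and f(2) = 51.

Write f(t) = at^4 + bt^3 + ct^2 + dt + e. Substituting each data point gives a linear system:
  16a - 8b + 4c - 2d + e = 35
  a - b + c - d + e = -6
  e = -1
  a + b + c + d + e = 2
  16a + 8b + 4c + 2d + e = 51
Solving the system yields a = 4, b = 0, c = -5, d = 4, e = -1.
So f(t) = 4t^4 - 5t^2 + 4t - 1.
Check: f(2) = 51. ✓

f(t) = 4t^4 - 5t^2 + 4t - 1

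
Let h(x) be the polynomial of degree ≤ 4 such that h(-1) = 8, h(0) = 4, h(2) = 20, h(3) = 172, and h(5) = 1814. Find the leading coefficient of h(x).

4

Write h(x) = ax^4 + bx^3 + cx^2 + dx + e. Substituting each data point gives a linear system:
  a - b + c - d + e = 8
  e = 4
  16a + 8b + 4c + 2d + e = 20
  81a + 27b + 9c + 3d + e = 172
  625a + 125b + 25c + 5d + e = 1814
Solving the system yields a = 4, b = -5, c = -3, d = 2, e = 4.
So h(x) = 4x⁴ - 5x³ - 3x² + 2x + 4.
The leading coefficient is 4.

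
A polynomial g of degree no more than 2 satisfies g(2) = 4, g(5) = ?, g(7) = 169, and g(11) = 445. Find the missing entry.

The 3 known points determine the degree-2 polynomial uniquely.
Write g(x) = ax^2 + bx + c. Substituting each data point gives a linear system:
  4a + 2b + c = 4
  49a + 7b + c = 169
  121a + 11b + c = 445
Solving the system yields a = 4, b = -3, c = -6.
So g(x) = 4x^2 - 3x - 6.
Then g(5) = 79.

79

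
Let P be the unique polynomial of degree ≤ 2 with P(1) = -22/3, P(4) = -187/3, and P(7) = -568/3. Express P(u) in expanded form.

Write P(u) = au^2 + bu + c. Substituting each data point gives a linear system:
  a + b + c = -22/3
  16a + 4b + c = -187/3
  49a + 7b + c = -568/3
Solving the system yields a = -4, b = 5/3, c = -5.
So P(u) = -4u² + (5/3)u - 5.
Check: P(4) = -187/3. ✓

P(u) = -4u^2 + (5/3)u - 5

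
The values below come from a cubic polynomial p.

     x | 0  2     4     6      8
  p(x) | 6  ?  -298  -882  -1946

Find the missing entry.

-50

On equispaced nodes a degree-3 polynomial has vanishing fourth forward difference, so
  p(0) - 4·p(2) + 6·p(4) - 4·p(6) + p(8) = 0.
Substituting the known values and solving for p(2):
  -4·p(2) = 200
  p(2) = -50.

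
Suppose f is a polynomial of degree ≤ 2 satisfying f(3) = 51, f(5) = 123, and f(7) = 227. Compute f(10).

443

Write f(t) = at^2 + bt + c. Substituting each data point gives a linear system:
  9a + 3b + c = 51
  25a + 5b + c = 123
  49a + 7b + c = 227
Solving the system yields a = 4, b = 4, c = 3.
So f(t) = 4t^2 + 4t + 3.
Then f(10) = 443.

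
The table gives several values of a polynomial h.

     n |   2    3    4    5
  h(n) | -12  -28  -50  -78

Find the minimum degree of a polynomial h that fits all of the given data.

Forward differences of the values at n = 2, 3, 4, 5:
  h  : -12  -28  -50  -78
  Δ  : -16  -22  -28
  Δ^2: -6  -6
  Δ^3: 0
The second differences are constant (-6) and nonzero, while all higher differences vanish, so the minimal degree is 2.

2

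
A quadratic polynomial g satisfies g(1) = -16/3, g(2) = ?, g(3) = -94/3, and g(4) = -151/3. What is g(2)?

The 3 known points determine the degree-2 polynomial uniquely.
Write g(x) = ax^2 + bx + c. Substituting each data point gives a linear system:
  a + b + c = -16/3
  9a + 3b + c = -94/3
  16a + 4b + c = -151/3
Solving the system yields a = -2, b = -5, c = 5/3.
So g(x) = -2x² - 5x + 5/3.
Then g(2) = -49/3.

-49/3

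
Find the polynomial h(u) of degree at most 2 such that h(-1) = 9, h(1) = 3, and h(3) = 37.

h(u) = 5u^2 - 3u + 1

Write h(u) = au^2 + bu + c. Substituting each data point gives a linear system:
  a - b + c = 9
  a + b + c = 3
  9a + 3b + c = 37
Solving the system yields a = 5, b = -3, c = 1.
So h(u) = 5u^2 - 3u + 1.
Check: h(3) = 37. ✓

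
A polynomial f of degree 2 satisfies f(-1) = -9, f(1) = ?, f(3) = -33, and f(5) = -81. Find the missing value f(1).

The 3 known points determine the degree-2 polynomial uniquely.
Write f(x) = ax^2 + bx + c. Substituting each data point gives a linear system:
  a - b + c = -9
  9a + 3b + c = -33
  25a + 5b + c = -81
Solving the system yields a = -3, b = 0, c = -6.
So f(x) = -3x² - 6.
Then f(1) = -9.

-9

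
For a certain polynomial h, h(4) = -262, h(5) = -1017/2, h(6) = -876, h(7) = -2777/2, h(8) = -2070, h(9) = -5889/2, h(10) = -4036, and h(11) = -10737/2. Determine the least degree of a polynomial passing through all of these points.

Forward differences of the values at x = 4, 5, 6, 7, 8, 9, 10, 11:
  h  : -262  -1017/2  -876  -2777/2  -2070  -5889/2  -4036  -10737/2
  Δ  : -493/2  -735/2  -1025/2  -1363/2  -1749/2  -2183/2  -2665/2
  Δ^2: -121  -145  -169  -193  -217  -241
  Δ^3: -24  -24  -24  -24  -24
  Δ^4: 0  0  0  0
  Δ^5: 0  0  0
  Δ^6: 0  0
  Δ^7: 0
The third differences are constant (-24) and nonzero, while all higher differences vanish, so the minimal degree is 3.

3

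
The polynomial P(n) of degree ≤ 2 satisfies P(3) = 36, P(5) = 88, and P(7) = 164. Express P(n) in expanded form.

Write P(n) = an^2 + bn + c. Substituting each data point gives a linear system:
  9a + 3b + c = 36
  25a + 5b + c = 88
  49a + 7b + c = 164
Solving the system yields a = 3, b = 2, c = 3.
So P(n) = 3n² + 2n + 3.
Check: P(3) = 36. ✓

P(n) = 3n^2 + 2n + 3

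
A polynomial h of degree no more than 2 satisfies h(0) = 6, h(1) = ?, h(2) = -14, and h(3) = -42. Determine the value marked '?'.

2

The 3 known points determine the degree-2 polynomial uniquely.
Write h(s) = as^2 + bs + c. Substituting each data point gives a linear system:
  c = 6
  4a + 2b + c = -14
  9a + 3b + c = -42
Solving the system yields a = -6, b = 2, c = 6.
So h(s) = -6s^2 + 2s + 6.
Then h(1) = 2.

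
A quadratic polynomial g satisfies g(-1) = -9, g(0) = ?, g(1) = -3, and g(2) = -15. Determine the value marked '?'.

-1

The 3 known points determine the degree-2 polynomial uniquely.
Write g(t) = at^2 + bt + c. Substituting each data point gives a linear system:
  a - b + c = -9
  a + b + c = -3
  4a + 2b + c = -15
Solving the system yields a = -5, b = 3, c = -1.
So g(t) = -5t^2 + 3t - 1.
Then g(0) = -1.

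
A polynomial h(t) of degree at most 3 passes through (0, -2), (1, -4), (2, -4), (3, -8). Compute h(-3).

Write h(t) = at^3 + bt^2 + ct + d. Substituting each data point gives a linear system:
  d = -2
  a + b + c + d = -4
  8a + 4b + 2c + d = -4
  27a + 9b + 3c + d = -8
Solving the system yields a = -1, b = 4, c = -5, d = -2.
So h(t) = -t^3 + 4t^2 - 5t - 2.
Then h(-3) = 76.

76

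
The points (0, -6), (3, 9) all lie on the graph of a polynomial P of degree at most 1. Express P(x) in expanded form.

P(x) = 5x - 6

Write P(x) = ax + b. Substituting each data point gives a linear system:
  b = -6
  3a + b = 9
Solving the system yields a = 5, b = -6.
So P(x) = 5x - 6.
Check: P(0) = -6. ✓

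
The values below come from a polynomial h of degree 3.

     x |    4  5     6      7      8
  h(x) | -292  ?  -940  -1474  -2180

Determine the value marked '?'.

On equispaced nodes a degree-3 polynomial has vanishing fourth forward difference, so
  h(4) - 4·h(5) + 6·h(6) - 4·h(7) + h(8) = 0.
Substituting the known values and solving for h(5):
  -4·h(5) = 2216
  h(5) = -554.

-554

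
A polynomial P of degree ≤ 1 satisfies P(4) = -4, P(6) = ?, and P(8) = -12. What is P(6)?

On equispaced nodes a degree-1 polynomial has vanishing second forward difference, so
  P(4) - 2·P(6) + P(8) = 0.
Substituting the known values and solving for P(6):
  -2·P(6) = 16
  P(6) = -8.

-8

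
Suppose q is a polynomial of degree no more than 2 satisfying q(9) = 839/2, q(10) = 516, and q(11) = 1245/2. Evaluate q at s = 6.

190

Using the Lagrange interpolation formula with nodes 9, 10, 11:
  L_0(s) = (s - 10)(s - 11) / 2
  L_1(s) = (s - 9)(s - 11) / -1
  L_2(s) = (s - 9)(s - 10) / 2
Then q(s) = 839/2·L_0(s) + 516·L_1(s) + 1245/2·L_2(s).
Expanding and collecting terms gives q(s) = 5s² + (3/2)s + 1.
Evaluating at s = 6: q(6) = 190.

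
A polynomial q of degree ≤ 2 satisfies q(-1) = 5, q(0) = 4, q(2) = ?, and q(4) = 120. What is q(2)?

The 3 known points determine the degree-2 polynomial uniquely.
Write q(t) = at^2 + bt + c. Substituting each data point gives a linear system:
  a - b + c = 5
  c = 4
  16a + 4b + c = 120
Solving the system yields a = 6, b = 5, c = 4.
So q(t) = 6t^2 + 5t + 4.
Then q(2) = 38.

38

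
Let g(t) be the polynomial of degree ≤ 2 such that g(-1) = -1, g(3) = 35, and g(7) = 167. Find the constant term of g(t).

Write g(t) = at^2 + bt + c. Substituting each data point gives a linear system:
  a - b + c = -1
  9a + 3b + c = 35
  49a + 7b + c = 167
Solving the system yields a = 3, b = 3, c = -1.
So g(t) = 3t^2 + 3t - 1.
The constant term is -1.

-1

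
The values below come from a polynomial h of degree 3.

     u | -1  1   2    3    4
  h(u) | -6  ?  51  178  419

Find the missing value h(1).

The 4 known points determine the degree-3 polynomial uniquely.
Write h(u) = au^3 + bu^2 + cu + d. Substituting each data point gives a linear system:
  -a + b - c + d = -6
  8a + 4b + 2c + d = 51
  27a + 9b + 3c + d = 178
  64a + 16b + 4c + d = 419
Solving the system yields a = 6, b = 3, c = -2, d = -5.
So h(u) = 6u³ + 3u² - 2u - 5.
Then h(1) = 2.

2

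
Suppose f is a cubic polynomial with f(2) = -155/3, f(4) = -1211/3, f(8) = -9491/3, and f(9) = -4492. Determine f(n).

Using the Lagrange interpolation formula with nodes 2, 4, 8, 9:
  L_0(n) = (n - 4)(n - 8)(n - 9) / -84
  L_1(n) = (n - 2)(n - 8)(n - 9) / 40
  L_2(n) = (n - 2)(n - 4)(n - 9) / -24
  L_3(n) = (n - 2)(n - 4)(n - 8) / 35
Then f(n) = -155/3·L_0(n) - 1211/3·L_1(n) - 9491/3·L_2(n) - 4492·L_3(n).
Expanding and collecting terms gives f(n) = -6n^3 - (5/3)n^2 + 2n - 1.
Check: f(9) = -4492. ✓

f(n) = -6n^3 - (5/3)n^2 + 2n - 1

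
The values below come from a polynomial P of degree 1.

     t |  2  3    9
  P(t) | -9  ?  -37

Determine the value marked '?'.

The 2 known points determine the degree-1 polynomial uniquely.
Write P(t) = at + b. Substituting each data point gives a linear system:
  2a + b = -9
  9a + b = -37
Solving the system yields a = -4, b = -1.
So P(t) = -4t - 1.
Then P(3) = -13.

-13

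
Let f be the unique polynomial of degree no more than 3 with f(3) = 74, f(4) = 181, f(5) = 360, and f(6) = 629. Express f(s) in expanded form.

f(s) = 3s^3 - 4s + 5

Using the Lagrange interpolation formula with nodes 3, 4, 5, 6:
  L_0(s) = (s - 4)(s - 5)(s - 6) / -6
  L_1(s) = (s - 3)(s - 5)(s - 6) / 2
  L_2(s) = (s - 3)(s - 4)(s - 6) / -2
  L_3(s) = (s - 3)(s - 4)(s - 5) / 6
Then f(s) = 74·L_0(s) + 181·L_1(s) + 360·L_2(s) + 629·L_3(s).
Expanding and collecting terms gives f(s) = 3s^3 - 4s + 5.
Check: f(3) = 74. ✓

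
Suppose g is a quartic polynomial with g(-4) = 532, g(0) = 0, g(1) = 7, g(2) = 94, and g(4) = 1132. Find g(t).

g(t) = 3t^4 + 5t^3 + 4t^2 - 5t

Write g(t) = at^4 + bt^3 + ct^2 + dt + e. Substituting each data point gives a linear system:
  256a - 64b + 16c - 4d + e = 532
  e = 0
  a + b + c + d + e = 7
  16a + 8b + 4c + 2d + e = 94
  256a + 64b + 16c + 4d + e = 1132
Solving the system yields a = 3, b = 5, c = 4, d = -5, e = 0.
So g(t) = 3t^4 + 5t^3 + 4t^2 - 5t.
Check: g(0) = 0. ✓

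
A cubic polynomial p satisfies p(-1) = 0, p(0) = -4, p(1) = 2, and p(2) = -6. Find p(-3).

Forward differences of the values at n = -1, 0, 1, 2:
  p  : 0  -4  2  -6
  Δ  : -4  6  -8
  Δ^2: 10  -14
  Δ^3: -24
The third differences are constant, confirming degree 3.
Interpolating (Newton forward form) and evaluating at n = -3 gives p(-3) = 134.

134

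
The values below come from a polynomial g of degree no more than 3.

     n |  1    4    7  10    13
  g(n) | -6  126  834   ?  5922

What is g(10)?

The 4 known points determine the degree-3 polynomial uniquely.
Write g(n) = an^3 + bn^2 + cn + d. Substituting each data point gives a linear system:
  a + b + c + d = -6
  64a + 16b + 4c + d = 126
  343a + 49b + 7c + d = 834
  2197a + 169b + 13c + d = 5922
Solving the system yields a = 3, b = -4, c = 1, d = -6.
So g(n) = 3n^3 - 4n^2 + n - 6.
Then g(10) = 2604.

2604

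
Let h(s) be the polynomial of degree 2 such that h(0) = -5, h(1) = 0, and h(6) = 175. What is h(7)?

240

Using the Lagrange interpolation formula with nodes 0, 1, 6:
  L_0(s) = (s - 1)(s - 6) / 6
  L_1(s) = s(s - 6) / -5
  L_2(s) = s(s - 1) / 30
Then h(s) = -5·L_0(s) + 0·L_1(s) + 175·L_2(s).
Expanding and collecting terms gives h(s) = 5s^2 - 5.
Evaluating at s = 7: h(7) = 240.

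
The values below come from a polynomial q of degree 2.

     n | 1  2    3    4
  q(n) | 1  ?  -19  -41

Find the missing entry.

On equispaced nodes a degree-2 polynomial has vanishing third forward difference, so
  - q(1) + 3·q(2) - 3·q(3) + q(4) = 0.
Substituting the known values and solving for q(2):
  3·q(2) = -15
  q(2) = -5.

-5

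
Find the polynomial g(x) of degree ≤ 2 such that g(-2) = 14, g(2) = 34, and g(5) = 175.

Write g(x) = ax^2 + bx + c. Substituting each data point gives a linear system:
  4a - 2b + c = 14
  4a + 2b + c = 34
  25a + 5b + c = 175
Solving the system yields a = 6, b = 5, c = 0.
So g(x) = 6x² + 5x.
Check: g(-2) = 14. ✓

g(x) = 6x^2 + 5x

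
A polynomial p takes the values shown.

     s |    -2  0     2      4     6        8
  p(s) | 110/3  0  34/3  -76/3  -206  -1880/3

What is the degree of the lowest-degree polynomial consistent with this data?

3

Forward differences of the values at s = -2, 0, 2, 4, 6, 8:
  p  : 110/3  0  34/3  -76/3  -206  -1880/3
  Δ  : -110/3  34/3  -110/3  -542/3  -1262/3
  Δ^2: 48  -48  -144  -240
  Δ^3: -96  -96  -96
  Δ^4: 0  0
  Δ^5: 0
The third differences are constant (-96) and nonzero, while all higher differences vanish, so the minimal degree is 3.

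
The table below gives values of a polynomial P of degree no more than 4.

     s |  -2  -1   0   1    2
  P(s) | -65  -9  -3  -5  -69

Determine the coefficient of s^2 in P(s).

Write P(s) = as^4 + bs^3 + cs^2 + ds + e. Substituting each data point gives a linear system:
  16a - 8b + 4c - 2d + e = -65
  a - b + c - d + e = -9
  e = -3
  a + b + c + d + e = -5
  16a + 8b + 4c + 2d + e = -69
Solving the system yields a = -4, b = -1, c = 0, d = 3, e = -3.
So P(s) = -4s^4 - s^3 + 3s - 3.
The coefficient of s^2 is 0.

0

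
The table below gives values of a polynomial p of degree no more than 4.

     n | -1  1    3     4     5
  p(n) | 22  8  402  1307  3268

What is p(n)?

Write p(n) = an^4 + bn^3 + cn^2 + dn + e. Substituting each data point gives a linear system:
  a - b + c - d + e = 22
  a + b + c + d + e = 8
  81a + 27b + 9c + 3d + e = 402
  256a + 64b + 16c + 4d + e = 1307
  625a + 125b + 25c + 5d + e = 3268
Solving the system yields a = 6, b = -5, c = 6, d = -2, e = 3.
So p(n) = 6n^4 - 5n^3 + 6n^2 - 2n + 3.
Check: p(3) = 402. ✓

p(n) = 6n^4 - 5n^3 + 6n^2 - 2n + 3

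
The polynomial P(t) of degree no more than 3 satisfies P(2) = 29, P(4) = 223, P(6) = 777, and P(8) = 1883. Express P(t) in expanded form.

P(t) = 4t^3 - 3t^2 + 3t + 3

Write P(t) = at^3 + bt^2 + ct + d. Substituting each data point gives a linear system:
  8a + 4b + 2c + d = 29
  64a + 16b + 4c + d = 223
  216a + 36b + 6c + d = 777
  512a + 64b + 8c + d = 1883
Solving the system yields a = 4, b = -3, c = 3, d = 3.
So P(t) = 4t^3 - 3t^2 + 3t + 3.
Check: P(8) = 1883. ✓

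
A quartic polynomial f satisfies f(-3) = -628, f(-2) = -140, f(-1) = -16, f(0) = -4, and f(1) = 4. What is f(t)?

Write f(t) = at^4 + bt^3 + ct^2 + dt + e. Substituting each data point gives a linear system:
  81a - 27b + 9c - 3d + e = -628
  16a - 8b + 4c - 2d + e = -140
  a - b + c - d + e = -16
  e = -4
  a + b + c + d + e = 4
Solving the system yields a = -6, b = 6, c = 4, d = 4, e = -4.
So f(t) = -6t^4 + 6t^3 + 4t^2 + 4t - 4.
Check: f(-3) = -628. ✓

f(t) = -6t^4 + 6t^3 + 4t^2 + 4t - 4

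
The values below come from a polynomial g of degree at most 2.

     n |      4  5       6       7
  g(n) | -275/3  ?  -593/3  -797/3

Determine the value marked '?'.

The 3 known points determine the degree-2 polynomial uniquely.
Write g(n) = an^2 + bn + c. Substituting each data point gives a linear system:
  16a + 4b + c = -275/3
  36a + 6b + c = -593/3
  49a + 7b + c = -797/3
Solving the system yields a = -5, b = -3, c = 1/3.
So g(n) = -5n^2 - 3n + 1/3.
Then g(5) = -419/3.

-419/3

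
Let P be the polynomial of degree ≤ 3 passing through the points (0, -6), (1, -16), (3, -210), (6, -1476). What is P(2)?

-72

Write P(x) = ax^3 + bx^2 + cx + d. Substituting each data point gives a linear system:
  d = -6
  a + b + c + d = -16
  27a + 9b + 3c + d = -210
  216a + 36b + 6c + d = -1476
Solving the system yields a = -6, b = -5, c = 1, d = -6.
So P(x) = -6x^3 - 5x^2 + x - 6.
Then P(2) = -72.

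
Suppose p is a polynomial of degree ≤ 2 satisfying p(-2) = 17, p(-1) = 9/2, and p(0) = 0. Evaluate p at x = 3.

69/2

Using the Lagrange interpolation formula with nodes -2, -1, 0:
  L_0(x) = (x + 1)x / 2
  L_1(x) = (x + 2)x / -1
  L_2(x) = (x + 2)(x + 1) / 2
Then p(x) = 17·L_0(x) + 9/2·L_1(x) + 0·L_2(x).
Expanding and collecting terms gives p(x) = 4x^2 - (1/2)x.
Evaluating at x = 3: p(3) = 69/2.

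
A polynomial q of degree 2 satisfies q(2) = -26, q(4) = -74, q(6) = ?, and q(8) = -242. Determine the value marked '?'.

-146

On equispaced nodes a degree-2 polynomial has vanishing third forward difference, so
  - q(2) + 3·q(4) - 3·q(6) + q(8) = 0.
Substituting the known values and solving for q(6):
  -3·q(6) = 438
  q(6) = -146.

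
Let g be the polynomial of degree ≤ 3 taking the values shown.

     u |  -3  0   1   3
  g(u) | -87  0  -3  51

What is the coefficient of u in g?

Write g(u) = au^3 + bu^2 + cu + d. Substituting each data point gives a linear system:
  -27a + 9b - 3c + d = -87
  d = 0
  a + b + c + d = -3
  27a + 9b + 3c + d = 51
Solving the system yields a = 3, b = -2, c = -4, d = 0.
So g(u) = 3u^3 - 2u^2 - 4u.
The coefficient of u is -4.

-4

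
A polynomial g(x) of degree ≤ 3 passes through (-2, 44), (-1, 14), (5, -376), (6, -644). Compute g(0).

Using the Lagrange interpolation formula with nodes -2, -1, 5, 6:
  L_0(x) = (x + 1)(x - 5)(x - 6) / -56
  L_1(x) = (x + 2)(x - 5)(x - 6) / 42
  L_2(x) = (x + 2)(x + 1)(x - 6) / -42
  L_3(x) = (x + 2)(x + 1)(x - 5) / 56
Then g(x) = 44·L_0(x) + 14·L_1(x) - 376·L_2(x) - 644·L_3(x).
Expanding and collecting terms gives g(x) = -3x^3 + x^2 - 6x + 4.
Evaluating at x = 0: g(0) = 4.

4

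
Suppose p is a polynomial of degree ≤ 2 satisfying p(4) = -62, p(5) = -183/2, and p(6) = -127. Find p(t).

p(t) = -3t^2 - (5/2)t - 4

Write p(t) = at^2 + bt + c. Substituting each data point gives a linear system:
  16a + 4b + c = -62
  25a + 5b + c = -183/2
  36a + 6b + c = -127
Solving the system yields a = -3, b = -5/2, c = -4.
So p(t) = -3t² - (5/2)t - 4.
Check: p(6) = -127. ✓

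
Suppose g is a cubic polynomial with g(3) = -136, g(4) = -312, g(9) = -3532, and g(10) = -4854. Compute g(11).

Using the Lagrange interpolation formula with nodes 3, 4, 9, 10:
  L_0(x) = (x - 4)(x - 9)(x - 10) / -42
  L_1(x) = (x - 3)(x - 9)(x - 10) / 30
  L_2(x) = (x - 3)(x - 4)(x - 10) / -30
  L_3(x) = (x - 3)(x - 4)(x - 9) / 42
Then g(x) = -136·L_0(x) - 312·L_1(x) - 3532·L_2(x) - 4854·L_3(x).
Expanding and collecting terms gives g(x) = -5x^3 + 2x^2 - 5x - 4.
Evaluating at x = 11: g(11) = -6472.

-6472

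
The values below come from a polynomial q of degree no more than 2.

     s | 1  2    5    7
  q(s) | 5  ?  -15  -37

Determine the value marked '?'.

3

The 3 known points determine the degree-2 polynomial uniquely.
Write q(s) = as^2 + bs + c. Substituting each data point gives a linear system:
  a + b + c = 5
  25a + 5b + c = -15
  49a + 7b + c = -37
Solving the system yields a = -1, b = 1, c = 5.
So q(s) = -s^2 + s + 5.
Then q(2) = 3.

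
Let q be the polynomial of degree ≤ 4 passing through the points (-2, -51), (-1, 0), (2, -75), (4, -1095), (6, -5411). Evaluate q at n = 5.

-2634

Using the Lagrange interpolation formula with nodes -2, -1, 2, 4, 6:
  L_0(n) = (n + 1)(n - 2)(n - 4)(n - 6) / 192
  L_1(n) = (n + 2)(n - 2)(n - 4)(n - 6) / -105
  L_2(n) = (n + 2)(n + 1)(n - 4)(n - 6) / 96
  L_3(n) = (n + 2)(n + 1)(n - 2)(n - 6) / -120
  L_4(n) = (n + 2)(n + 1)(n - 2)(n - 4) / 448
Then q(n) = -51·L_0(n) + 0·L_1(n) - 75·L_2(n) - 1095·L_3(n) - 5411·L_4(n).
Expanding and collecting terms gives q(n) = -4n⁴ - n³ - 2n + 1.
Evaluating at n = 5: q(5) = -2634.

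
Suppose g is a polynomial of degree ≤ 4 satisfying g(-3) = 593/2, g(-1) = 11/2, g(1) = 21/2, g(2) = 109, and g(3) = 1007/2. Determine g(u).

Write g(u) = au^4 + bu^3 + cu^2 + du + e. Substituting each data point gives a linear system:
  81a - 27b + 9c - 3d + e = 593/2
  a - b + c - d + e = 11/2
  a + b + c + d + e = 21/2
  16a + 8b + 4c + 2d + e = 109
  81a + 27b + 9c + 3d + e = 1007/2
Solving the system yields a = 5, b = 4, c = -1, d = -3/2, e = 4.
So g(u) = 5u^4 + 4u^3 - u^2 - (3/2)u + 4.
Check: g(-3) = 593/2. ✓

g(u) = 5u^4 + 4u^3 - u^2 - (3/2)u + 4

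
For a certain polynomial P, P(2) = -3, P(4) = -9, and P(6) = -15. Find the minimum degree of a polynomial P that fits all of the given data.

Forward differences of the values at x = 2, 4, 6:
  P  : -3  -9  -15
  Δ  : -6  -6
  Δ^2: 0
The first differences are constant (-6) and nonzero, while all higher differences vanish, so the minimal degree is 1.

1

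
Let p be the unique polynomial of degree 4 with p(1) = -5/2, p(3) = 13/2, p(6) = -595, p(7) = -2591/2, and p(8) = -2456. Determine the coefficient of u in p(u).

Write p(u) = au^4 + bu^3 + cu^2 + du + e. Substituting each data point gives a linear system:
  a + b + c + d + e = -5/2
  81a + 27b + 9c + 3d + e = 13/2
  1296a + 216b + 36c + 6d + e = -595
  2401a + 343b + 49c + 7d + e = -2591/2
  4096a + 512b + 64c + 8d + e = -2456
Solving the system yields a = -1, b = 3, c = 2, d = -5/2, e = -4.
So p(u) = -u^4 + 3u^3 + 2u^2 - (5/2)u - 4.
The coefficient of u is -5/2.

-5/2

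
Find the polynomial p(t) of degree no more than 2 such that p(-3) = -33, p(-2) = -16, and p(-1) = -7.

p(t) = -4t^2 - 3t - 6

Write p(t) = at^2 + bt + c. Substituting each data point gives a linear system:
  9a - 3b + c = -33
  4a - 2b + c = -16
  a - b + c = -7
Solving the system yields a = -4, b = -3, c = -6.
So p(t) = -4t^2 - 3t - 6.
Check: p(-2) = -16. ✓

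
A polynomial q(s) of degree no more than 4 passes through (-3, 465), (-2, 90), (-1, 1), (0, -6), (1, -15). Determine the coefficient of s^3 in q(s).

-4

Write q(s) = as^4 + bs^3 + cs^2 + ds + e. Substituting each data point gives a linear system:
  81a - 27b + 9c - 3d + e = 465
  16a - 8b + 4c - 2d + e = 90
  a - b + c - d + e = 1
  e = -6
  a + b + c + d + e = -15
Solving the system yields a = 5, b = -4, c = -6, d = -4, e = -6.
So q(s) = 5s^4 - 4s^3 - 6s^2 - 4s - 6.
The coefficient of s^3 is -4.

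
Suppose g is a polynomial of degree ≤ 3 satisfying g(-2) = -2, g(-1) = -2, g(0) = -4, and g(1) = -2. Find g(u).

Using the Lagrange interpolation formula with nodes -2, -1, 0, 1:
  L_0(u) = (u + 1)u(u - 1) / -6
  L_1(u) = (u + 2)u(u - 1) / 2
  L_2(u) = (u + 2)(u + 1)(u - 1) / -2
  L_3(u) = (u + 2)(u + 1)u / 6
Then g(u) = -2·L_0(u) - 2·L_1(u) - 4·L_2(u) - 2·L_3(u).
Expanding and collecting terms gives g(u) = u^3 + 2u^2 - u - 4.
Check: g(1) = -2. ✓

g(u) = u^3 + 2u^2 - u - 4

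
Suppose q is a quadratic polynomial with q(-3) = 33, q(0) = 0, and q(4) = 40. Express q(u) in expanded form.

q(u) = 3u^2 - 2u

Using the Lagrange interpolation formula with nodes -3, 0, 4:
  L_0(u) = u(u - 4) / 21
  L_1(u) = (u + 3)(u - 4) / -12
  L_2(u) = (u + 3)u / 28
Then q(u) = 33·L_0(u) + 0·L_1(u) + 40·L_2(u).
Expanding and collecting terms gives q(u) = 3u² - 2u.
Check: q(4) = 40. ✓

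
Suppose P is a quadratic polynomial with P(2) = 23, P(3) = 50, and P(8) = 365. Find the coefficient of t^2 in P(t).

6

Write P(t) = at^2 + bt + c. Substituting each data point gives a linear system:
  4a + 2b + c = 23
  9a + 3b + c = 50
  64a + 8b + c = 365
Solving the system yields a = 6, b = -3, c = 5.
So P(t) = 6t² - 3t + 5.
The leading coefficient is 6.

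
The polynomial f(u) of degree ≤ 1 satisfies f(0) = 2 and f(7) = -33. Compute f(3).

Using the Lagrange interpolation formula with nodes 0, 7:
  L_0(u) = (u - 7) / -7
  L_1(u) = u / 7
Then f(u) = 2·L_0(u) - 33·L_1(u).
Expanding and collecting terms gives f(u) = -5u + 2.
Evaluating at u = 3: f(3) = -13.

-13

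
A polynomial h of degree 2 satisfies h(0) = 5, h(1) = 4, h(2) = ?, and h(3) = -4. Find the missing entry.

1

On equispaced nodes a degree-2 polynomial has vanishing third forward difference, so
  - h(0) + 3·h(1) - 3·h(2) + h(3) = 0.
Substituting the known values and solving for h(2):
  -3·h(2) = -3
  h(2) = 1.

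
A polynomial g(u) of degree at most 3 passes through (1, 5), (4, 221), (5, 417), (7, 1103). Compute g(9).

2301

Using the Lagrange interpolation formula with nodes 1, 4, 5, 7:
  L_0(u) = (u - 4)(u - 5)(u - 7) / -72
  L_1(u) = (u - 1)(u - 5)(u - 7) / 9
  L_2(u) = (u - 1)(u - 4)(u - 7) / -8
  L_3(u) = (u - 1)(u - 4)(u - 5) / 36
Then g(u) = 5·L_0(u) + 221·L_1(u) + 417·L_2(u) + 1103·L_3(u).
Expanding and collecting terms gives g(u) = 3u^3 + u^2 + 4u - 3.
Evaluating at u = 9: g(9) = 2301.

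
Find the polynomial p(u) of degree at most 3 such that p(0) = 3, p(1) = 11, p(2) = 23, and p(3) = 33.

Using the Lagrange interpolation formula with nodes 0, 1, 2, 3:
  L_0(u) = (u - 1)(u - 2)(u - 3) / -6
  L_1(u) = u(u - 2)(u - 3) / 2
  L_2(u) = u(u - 1)(u - 3) / -2
  L_3(u) = u(u - 1)(u - 2) / 6
Then p(u) = 3·L_0(u) + 11·L_1(u) + 23·L_2(u) + 33·L_3(u).
Expanding and collecting terms gives p(u) = -u^3 + 5u^2 + 4u + 3.
Check: p(2) = 23. ✓

p(u) = -u^3 + 5u^2 + 4u + 3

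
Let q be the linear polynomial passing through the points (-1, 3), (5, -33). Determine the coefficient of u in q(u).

Write q(u) = au + b. Substituting each data point gives a linear system:
  -a + b = 3
  5a + b = -33
Solving the system yields a = -6, b = -3.
So q(u) = -6u - 3.
The leading coefficient is -6.

-6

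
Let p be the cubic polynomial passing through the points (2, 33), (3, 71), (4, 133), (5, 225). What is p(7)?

523

Write p(n) = an^3 + bn^2 + cn + d. Substituting each data point gives a linear system:
  8a + 4b + 2c + d = 33
  27a + 9b + 3c + d = 71
  64a + 16b + 4c + d = 133
  125a + 25b + 5c + d = 225
Solving the system yields a = 1, b = 3, c = 4, d = 5.
So p(n) = n^3 + 3n^2 + 4n + 5.
Then p(7) = 523.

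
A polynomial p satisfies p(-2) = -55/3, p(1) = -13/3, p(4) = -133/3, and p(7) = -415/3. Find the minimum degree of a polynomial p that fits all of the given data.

2

Forward differences of the values at u = -2, 1, 4, 7:
  p  : -55/3  -13/3  -133/3  -415/3
  Δ  : 14  -40  -94
  Δ^2: -54  -54
  Δ^3: 0
The second differences are constant (-54) and nonzero, while all higher differences vanish, so the minimal degree is 2.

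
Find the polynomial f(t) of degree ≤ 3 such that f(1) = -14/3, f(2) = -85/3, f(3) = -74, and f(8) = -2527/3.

Write f(t) = at^3 + bt^2 + ct + d. Substituting each data point gives a linear system:
  a + b + c + d = -14/3
  8a + 4b + 2c + d = -85/3
  27a + 9b + 3c + d = -74
  512a + 64b + 8c + d = -2527/3
Solving the system yields a = -1, b = -5, c = -5/3, d = 3.
So f(t) = -t³ - 5t² - (5/3)t + 3.
Check: f(1) = -14/3. ✓

f(t) = -t^3 - 5t^2 - (5/3)t + 3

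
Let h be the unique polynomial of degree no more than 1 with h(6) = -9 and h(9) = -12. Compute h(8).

-11

Write h(x) = ax + b. Substituting each data point gives a linear system:
  6a + b = -9
  9a + b = -12
Solving the system yields a = -1, b = -3.
So h(x) = -x - 3.
Then h(8) = -11.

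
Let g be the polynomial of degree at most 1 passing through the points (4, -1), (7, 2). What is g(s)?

g(s) = s - 5

Write g(s) = as + b. Substituting each data point gives a linear system:
  4a + b = -1
  7a + b = 2
Solving the system yields a = 1, b = -5.
So g(s) = s - 5.
Check: g(4) = -1. ✓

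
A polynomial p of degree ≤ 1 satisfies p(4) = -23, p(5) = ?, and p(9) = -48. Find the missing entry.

-28

The 2 known points determine the degree-1 polynomial uniquely.
Write p(t) = at + b. Substituting each data point gives a linear system:
  4a + b = -23
  9a + b = -48
Solving the system yields a = -5, b = -3.
So p(t) = -5t - 3.
Then p(5) = -28.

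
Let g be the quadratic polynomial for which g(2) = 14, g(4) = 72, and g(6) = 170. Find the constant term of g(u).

-4

Write g(u) = au^2 + bu + c. Substituting each data point gives a linear system:
  4a + 2b + c = 14
  16a + 4b + c = 72
  36a + 6b + c = 170
Solving the system yields a = 5, b = -1, c = -4.
So g(u) = 5u^2 - u - 4.
The constant term is -4.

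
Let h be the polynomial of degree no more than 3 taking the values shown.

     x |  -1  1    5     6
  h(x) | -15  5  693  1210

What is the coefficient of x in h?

Write h(x) = ax^3 + bx^2 + cx + d. Substituting each data point gives a linear system:
  -a + b - c + d = -15
  a + b + c + d = 5
  125a + 25b + 5c + d = 693
  216a + 36b + 6c + d = 1210
Solving the system yields a = 6, b = -3, c = 4, d = -2.
So h(x) = 6x^3 - 3x^2 + 4x - 2.
The coefficient of x is 4.

4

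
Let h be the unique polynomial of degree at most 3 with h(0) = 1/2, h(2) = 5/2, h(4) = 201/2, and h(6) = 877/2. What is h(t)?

Using the Lagrange interpolation formula with nodes 0, 2, 4, 6:
  L_0(t) = (t - 2)(t - 4)(t - 6) / -48
  L_1(t) = t(t - 4)(t - 6) / 16
  L_2(t) = t(t - 2)(t - 6) / -16
  L_3(t) = t(t - 2)(t - 4) / 48
Then h(t) = 1/2·L_0(t) + 5/2·L_1(t) + 201/2·L_2(t) + 877/2·L_3(t).
Expanding and collecting terms gives h(t) = 3t^3 - 6t^2 + t + 1/2.
Check: h(0) = 1/2. ✓

h(t) = 3t^3 - 6t^2 + t + 1/2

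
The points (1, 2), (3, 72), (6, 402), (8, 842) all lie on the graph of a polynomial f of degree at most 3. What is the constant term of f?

-6

Write f(x) = ax^3 + bx^2 + cx + d. Substituting each data point gives a linear system:
  a + b + c + d = 2
  27a + 9b + 3c + d = 72
  216a + 36b + 6c + d = 402
  512a + 64b + 8c + d = 842
Solving the system yields a = 1, b = 5, c = 2, d = -6.
So f(x) = x^3 + 5x^2 + 2x - 6.
The constant term is -6.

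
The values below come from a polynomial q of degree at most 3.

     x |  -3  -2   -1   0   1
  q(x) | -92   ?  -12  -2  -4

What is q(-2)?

-40

On equispaced nodes a degree-3 polynomial has vanishing fourth forward difference, so
  q(-3) - 4·q(-2) + 6·q(-1) - 4·q(0) + q(1) = 0.
Substituting the known values and solving for q(-2):
  -4·q(-2) = 160
  q(-2) = -40.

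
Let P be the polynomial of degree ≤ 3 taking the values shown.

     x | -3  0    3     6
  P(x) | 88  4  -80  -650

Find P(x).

Write P(x) = ax^3 + bx^2 + cx + d. Substituting each data point gives a linear system:
  -27a + 9b - 3c + d = 88
  d = 4
  27a + 9b + 3c + d = -80
  216a + 36b + 6c + d = -650
Solving the system yields a = -3, b = 0, c = -1, d = 4.
So P(x) = -3x^3 - x + 4.
Check: P(-3) = 88. ✓

P(x) = -3x^3 - x + 4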